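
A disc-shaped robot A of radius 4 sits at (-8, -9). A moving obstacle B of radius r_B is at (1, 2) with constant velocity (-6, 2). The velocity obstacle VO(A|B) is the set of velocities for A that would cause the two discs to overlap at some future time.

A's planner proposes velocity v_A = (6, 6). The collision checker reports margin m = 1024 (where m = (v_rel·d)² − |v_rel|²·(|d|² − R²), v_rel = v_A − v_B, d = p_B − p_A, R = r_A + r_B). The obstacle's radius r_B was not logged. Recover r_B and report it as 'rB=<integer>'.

m = 1024
d = (9, 11);  v_rel = (12, 4),  |v_rel|² = 160
v_rel×d = (12)·(11) − (4)·(9) = 96
since m = R²·160 − 96²:  R² = (9216 + 1024) / 160 = 64
R = √64 = 8  ⇒  r_B = 8 − 4 = 4

rB=4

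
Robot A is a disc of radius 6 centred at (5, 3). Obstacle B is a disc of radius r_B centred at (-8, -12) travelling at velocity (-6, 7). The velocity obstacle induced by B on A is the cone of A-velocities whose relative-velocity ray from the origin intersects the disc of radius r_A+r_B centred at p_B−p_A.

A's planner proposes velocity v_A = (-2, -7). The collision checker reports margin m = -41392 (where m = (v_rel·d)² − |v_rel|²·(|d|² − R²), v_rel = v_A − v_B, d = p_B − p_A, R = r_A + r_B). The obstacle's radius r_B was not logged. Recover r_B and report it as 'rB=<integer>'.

m = -41392
d = (-13, -15);  v_rel = (4, -14),  |v_rel|² = 212
v_rel×d = (4)·(-15) − (-14)·(-13) = -242
since m = R²·212 − (-242)²:  R² = (58564 + -41392) / 212 = 81
R = √81 = 9  ⇒  r_B = 9 − 6 = 3

rB=3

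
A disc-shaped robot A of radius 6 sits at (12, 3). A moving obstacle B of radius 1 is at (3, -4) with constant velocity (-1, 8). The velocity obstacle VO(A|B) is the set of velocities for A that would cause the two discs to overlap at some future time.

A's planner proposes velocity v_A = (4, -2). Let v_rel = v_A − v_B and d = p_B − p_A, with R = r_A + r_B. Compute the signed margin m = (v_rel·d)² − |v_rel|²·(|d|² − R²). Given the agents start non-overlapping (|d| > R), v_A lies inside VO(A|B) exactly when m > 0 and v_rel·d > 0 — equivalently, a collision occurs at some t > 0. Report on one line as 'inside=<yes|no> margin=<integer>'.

d = (-9, -7),  |d|² = 130;  R = 6+1 = 7,  c = 130−7² = 81
v_rel = (5, -10),  |v_rel|² = 125;  v_rel·d = (5)·(-9) + (-10)·(-7) = 25
125·t² − 50·t + 81 = 0  ⇒  m = 25² − 125·81 = -9500
m = -9500 < 0,  v_rel·d = 25 > 0  ⇒  outside

inside=no margin=-9500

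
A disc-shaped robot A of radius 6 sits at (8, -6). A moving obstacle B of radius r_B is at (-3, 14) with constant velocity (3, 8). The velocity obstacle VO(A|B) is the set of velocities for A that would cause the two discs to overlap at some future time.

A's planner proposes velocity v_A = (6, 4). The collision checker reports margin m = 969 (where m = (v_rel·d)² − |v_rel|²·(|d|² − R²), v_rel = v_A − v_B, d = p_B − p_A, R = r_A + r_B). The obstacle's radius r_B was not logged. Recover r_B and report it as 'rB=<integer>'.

m = 969
d = (-11, 20);  v_rel = (3, -4),  |v_rel|² = 25
v_rel×d = (3)·(20) − (-4)·(-11) = 16
since m = R²·25 − 16²:  R² = (256 + 969) / 25 = 49
R = √49 = 7  ⇒  r_B = 7 − 6 = 1

rB=1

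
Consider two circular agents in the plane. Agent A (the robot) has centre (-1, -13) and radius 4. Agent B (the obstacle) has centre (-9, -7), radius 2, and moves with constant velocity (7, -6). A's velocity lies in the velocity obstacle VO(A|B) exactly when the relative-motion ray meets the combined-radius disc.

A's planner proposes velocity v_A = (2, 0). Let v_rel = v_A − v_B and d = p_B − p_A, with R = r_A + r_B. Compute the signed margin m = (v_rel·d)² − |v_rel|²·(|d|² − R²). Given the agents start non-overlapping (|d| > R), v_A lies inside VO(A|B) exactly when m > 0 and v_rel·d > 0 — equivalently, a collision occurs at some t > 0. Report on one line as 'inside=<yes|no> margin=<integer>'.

d = (-8, 6),  |d|² = 100;  R = 4+2 = 6,  c = 100−6² = 64
v_rel = (-5, 6),  |v_rel|² = 61;  v_rel·d = (-5)·(-8) + (6)·(6) = 76
61·t² − 152·t + 64 = 0  ⇒  m = 76² − 61·64 = 1872
m = 1872 > 0,  v_rel·d = 76 > 0  ⇒  inside

inside=yes margin=1872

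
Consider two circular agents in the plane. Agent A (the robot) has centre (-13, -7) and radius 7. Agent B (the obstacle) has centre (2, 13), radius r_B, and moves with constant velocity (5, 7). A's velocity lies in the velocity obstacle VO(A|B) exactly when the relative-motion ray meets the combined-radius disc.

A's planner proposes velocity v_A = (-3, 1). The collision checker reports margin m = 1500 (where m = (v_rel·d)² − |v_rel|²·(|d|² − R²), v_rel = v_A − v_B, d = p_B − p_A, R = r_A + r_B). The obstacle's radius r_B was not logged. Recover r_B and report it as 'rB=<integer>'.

m = 1500
d = (15, 20);  v_rel = (-8, -6),  |v_rel|² = 100
v_rel×d = (-8)·(20) − (-6)·(15) = -70
since m = R²·100 − (-70)²:  R² = (4900 + 1500) / 100 = 64
R = √64 = 8  ⇒  r_B = 8 − 7 = 1

rB=1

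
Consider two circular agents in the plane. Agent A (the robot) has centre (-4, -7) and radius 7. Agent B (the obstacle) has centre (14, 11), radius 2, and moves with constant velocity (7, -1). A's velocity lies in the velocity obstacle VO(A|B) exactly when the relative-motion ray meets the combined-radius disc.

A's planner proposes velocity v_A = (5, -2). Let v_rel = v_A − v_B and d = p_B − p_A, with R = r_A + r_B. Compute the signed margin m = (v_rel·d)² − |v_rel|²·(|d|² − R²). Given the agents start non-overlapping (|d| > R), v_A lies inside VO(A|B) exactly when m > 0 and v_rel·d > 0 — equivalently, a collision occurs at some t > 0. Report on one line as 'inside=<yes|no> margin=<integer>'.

d = (18, 18),  |d|² = 648;  R = 7+2 = 9,  c = 648−9² = 567
v_rel = (-2, -1),  |v_rel|² = 5;  v_rel·d = (-2)·(18) + (-1)·(18) = -54
5·t² + 108·t + 567 = 0  ⇒  m = (-54)² − 5·567 = 81
m = 81 > 0,  v_rel·d = -54 < 0  ⇒  outside

inside=no margin=81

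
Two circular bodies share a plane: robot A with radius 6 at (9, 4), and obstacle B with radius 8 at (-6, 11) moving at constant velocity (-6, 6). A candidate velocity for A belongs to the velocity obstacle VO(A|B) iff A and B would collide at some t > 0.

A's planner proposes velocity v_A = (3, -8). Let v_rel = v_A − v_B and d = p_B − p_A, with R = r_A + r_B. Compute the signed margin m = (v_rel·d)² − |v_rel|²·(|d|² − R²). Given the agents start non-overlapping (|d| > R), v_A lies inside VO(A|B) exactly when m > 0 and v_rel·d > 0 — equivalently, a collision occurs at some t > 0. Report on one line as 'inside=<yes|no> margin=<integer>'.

d = (-15, 7),  |d|² = 274;  R = 6+8 = 14,  c = 274−14² = 78
v_rel = (9, -14),  |v_rel|² = 277;  v_rel·d = (9)·(-15) + (-14)·(7) = -233
277·t² + 466·t + 78 = 0  ⇒  m = (-233)² − 277·78 = 32683
m = 32683 > 0,  v_rel·d = -233 < 0  ⇒  outside

inside=no margin=32683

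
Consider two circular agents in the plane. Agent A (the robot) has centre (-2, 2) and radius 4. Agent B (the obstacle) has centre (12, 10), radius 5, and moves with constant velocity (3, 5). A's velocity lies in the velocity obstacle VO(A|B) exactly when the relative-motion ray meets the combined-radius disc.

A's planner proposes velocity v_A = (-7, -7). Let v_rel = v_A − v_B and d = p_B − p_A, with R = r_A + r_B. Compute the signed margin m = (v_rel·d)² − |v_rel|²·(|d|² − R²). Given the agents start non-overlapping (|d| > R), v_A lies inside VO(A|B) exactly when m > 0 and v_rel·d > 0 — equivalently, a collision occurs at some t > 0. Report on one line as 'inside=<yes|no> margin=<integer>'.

d = (14, 8),  |d|² = 260;  R = 4+5 = 9,  c = 260−9² = 179
v_rel = (-10, -12),  |v_rel|² = 244;  v_rel·d = (-10)·(14) + (-12)·(8) = -236
244·t² + 472·t + 179 = 0  ⇒  m = (-236)² − 244·179 = 12020
m = 12020 > 0,  v_rel·d = -236 < 0  ⇒  outside

inside=no margin=12020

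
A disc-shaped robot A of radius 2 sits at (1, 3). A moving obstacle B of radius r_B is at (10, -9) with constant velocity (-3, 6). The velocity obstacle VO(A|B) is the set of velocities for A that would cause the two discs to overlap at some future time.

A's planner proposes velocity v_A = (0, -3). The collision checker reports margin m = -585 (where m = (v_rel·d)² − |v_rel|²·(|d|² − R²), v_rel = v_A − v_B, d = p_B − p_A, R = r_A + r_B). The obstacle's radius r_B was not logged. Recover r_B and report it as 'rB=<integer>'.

m = -585
d = (9, -12);  v_rel = (3, -9),  |v_rel|² = 90
v_rel×d = (3)·(-12) − (-9)·(9) = 45
since m = R²·90 − 45²:  R² = (2025 + -585) / 90 = 16
R = √16 = 4  ⇒  r_B = 4 − 2 = 2

rB=2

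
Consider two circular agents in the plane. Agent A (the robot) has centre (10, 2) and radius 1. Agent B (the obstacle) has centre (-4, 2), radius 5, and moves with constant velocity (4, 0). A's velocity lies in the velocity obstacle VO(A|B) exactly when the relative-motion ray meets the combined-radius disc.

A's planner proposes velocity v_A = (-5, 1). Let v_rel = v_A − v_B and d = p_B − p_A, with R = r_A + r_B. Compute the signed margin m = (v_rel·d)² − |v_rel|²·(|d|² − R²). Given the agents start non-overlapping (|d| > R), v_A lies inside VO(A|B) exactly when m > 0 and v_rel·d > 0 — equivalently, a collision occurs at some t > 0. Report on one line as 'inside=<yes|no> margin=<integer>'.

d = (-14, 0),  |d|² = 196;  R = 1+5 = 6,  c = 196−6² = 160
v_rel = (-9, 1),  |v_rel|² = 82;  v_rel·d = (-9)·(-14) + (1)·(0) = 126
82·t² − 252·t + 160 = 0  ⇒  m = 126² − 82·160 = 2756
m = 2756 > 0,  v_rel·d = 126 > 0  ⇒  inside

inside=yes margin=2756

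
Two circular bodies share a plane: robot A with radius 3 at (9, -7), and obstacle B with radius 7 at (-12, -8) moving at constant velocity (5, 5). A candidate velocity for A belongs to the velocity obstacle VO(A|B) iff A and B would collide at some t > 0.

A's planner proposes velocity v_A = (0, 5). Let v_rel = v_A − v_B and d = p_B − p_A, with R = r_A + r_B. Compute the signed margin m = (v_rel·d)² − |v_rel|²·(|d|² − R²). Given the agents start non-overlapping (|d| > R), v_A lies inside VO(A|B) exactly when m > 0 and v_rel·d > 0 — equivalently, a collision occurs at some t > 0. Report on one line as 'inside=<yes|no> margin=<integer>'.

d = (-21, -1),  |d|² = 442;  R = 3+7 = 10,  c = 442−10² = 342
v_rel = (-5, 0),  |v_rel|² = 25;  v_rel·d = (-5)·(-21) + (0)·(-1) = 105
25·t² − 210·t + 342 = 0  ⇒  m = 105² − 25·342 = 2475
m = 2475 > 0,  v_rel·d = 105 > 0  ⇒  inside

inside=yes margin=2475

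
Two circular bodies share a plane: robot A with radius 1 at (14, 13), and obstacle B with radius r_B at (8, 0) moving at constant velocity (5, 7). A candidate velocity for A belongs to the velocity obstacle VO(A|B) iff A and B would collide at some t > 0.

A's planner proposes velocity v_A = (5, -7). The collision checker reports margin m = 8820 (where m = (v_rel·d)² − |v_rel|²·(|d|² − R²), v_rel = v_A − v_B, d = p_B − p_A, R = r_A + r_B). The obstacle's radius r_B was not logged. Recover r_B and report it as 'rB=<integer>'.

m = 8820
d = (-6, -13);  v_rel = (0, -14),  |v_rel|² = 196
v_rel×d = (0)·(-13) − (-14)·(-6) = -84
since m = R²·196 − (-84)²:  R² = (7056 + 8820) / 196 = 81
R = √81 = 9  ⇒  r_B = 9 − 1 = 8

rB=8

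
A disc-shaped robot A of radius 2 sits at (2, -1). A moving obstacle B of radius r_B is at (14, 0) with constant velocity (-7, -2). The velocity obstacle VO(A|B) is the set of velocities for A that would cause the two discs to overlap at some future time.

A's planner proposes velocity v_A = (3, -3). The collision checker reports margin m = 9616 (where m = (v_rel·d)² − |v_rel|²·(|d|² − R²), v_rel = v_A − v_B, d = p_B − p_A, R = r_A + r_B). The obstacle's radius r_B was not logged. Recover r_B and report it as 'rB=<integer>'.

m = 9616
d = (12, 1);  v_rel = (10, -1),  |v_rel|² = 101
v_rel×d = (10)·(1) − (-1)·(12) = 22
since m = R²·101 − 22²:  R² = (484 + 9616) / 101 = 100
R = √100 = 10  ⇒  r_B = 10 − 2 = 8

rB=8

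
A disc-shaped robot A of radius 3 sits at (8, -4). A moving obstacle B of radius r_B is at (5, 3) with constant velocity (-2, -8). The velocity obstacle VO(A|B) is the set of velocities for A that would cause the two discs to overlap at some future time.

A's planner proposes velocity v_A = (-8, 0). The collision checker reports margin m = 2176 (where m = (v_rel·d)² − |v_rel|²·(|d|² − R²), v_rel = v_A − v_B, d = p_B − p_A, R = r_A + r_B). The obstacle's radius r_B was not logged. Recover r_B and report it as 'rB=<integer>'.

m = 2176
d = (-3, 7);  v_rel = (-6, 8),  |v_rel|² = 100
v_rel×d = (-6)·(7) − (8)·(-3) = -18
since m = R²·100 − (-18)²:  R² = (324 + 2176) / 100 = 25
R = √25 = 5  ⇒  r_B = 5 − 3 = 2

rB=2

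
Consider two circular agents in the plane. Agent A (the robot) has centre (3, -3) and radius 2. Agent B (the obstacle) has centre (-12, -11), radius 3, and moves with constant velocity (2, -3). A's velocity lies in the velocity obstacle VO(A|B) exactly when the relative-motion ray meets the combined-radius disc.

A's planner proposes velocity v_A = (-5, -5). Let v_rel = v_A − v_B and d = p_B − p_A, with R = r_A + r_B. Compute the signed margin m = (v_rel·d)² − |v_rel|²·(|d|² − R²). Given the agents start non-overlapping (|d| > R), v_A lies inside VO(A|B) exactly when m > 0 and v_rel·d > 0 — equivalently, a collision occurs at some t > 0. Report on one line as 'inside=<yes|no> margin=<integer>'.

d = (-15, -8),  |d|² = 289;  R = 2+3 = 5,  c = 289−5² = 264
v_rel = (-7, -2),  |v_rel|² = 53;  v_rel·d = (-7)·(-15) + (-2)·(-8) = 121
53·t² − 242·t + 264 = 0  ⇒  m = 121² − 53·264 = 649
m = 649 > 0,  v_rel·d = 121 > 0  ⇒  inside

inside=yes margin=649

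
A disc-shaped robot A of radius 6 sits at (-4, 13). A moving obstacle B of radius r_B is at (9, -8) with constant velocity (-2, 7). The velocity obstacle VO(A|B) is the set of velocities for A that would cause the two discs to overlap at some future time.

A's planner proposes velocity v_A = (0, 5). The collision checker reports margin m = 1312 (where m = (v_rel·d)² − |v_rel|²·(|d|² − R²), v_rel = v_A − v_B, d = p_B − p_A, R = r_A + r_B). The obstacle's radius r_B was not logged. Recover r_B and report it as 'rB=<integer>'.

m = 1312
d = (13, -21);  v_rel = (2, -2),  |v_rel|² = 8
v_rel×d = (2)·(-21) − (-2)·(13) = -16
since m = R²·8 − (-16)²:  R² = (256 + 1312) / 8 = 196
R = √196 = 14  ⇒  r_B = 14 − 6 = 8

rB=8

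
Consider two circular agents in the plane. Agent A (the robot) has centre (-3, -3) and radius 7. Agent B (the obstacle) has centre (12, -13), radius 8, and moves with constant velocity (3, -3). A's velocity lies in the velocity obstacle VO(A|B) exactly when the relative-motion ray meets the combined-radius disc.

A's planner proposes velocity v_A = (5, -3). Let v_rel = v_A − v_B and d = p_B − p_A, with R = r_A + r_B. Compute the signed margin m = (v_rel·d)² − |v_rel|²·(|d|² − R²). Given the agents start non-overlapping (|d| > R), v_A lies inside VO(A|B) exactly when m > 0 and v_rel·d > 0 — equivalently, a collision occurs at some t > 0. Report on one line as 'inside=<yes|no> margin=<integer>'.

d = (15, -10),  |d|² = 325;  R = 7+8 = 15,  c = 325−15² = 100
v_rel = (2, 0),  |v_rel|² = 4;  v_rel·d = (2)·(15) + (0)·(-10) = 30
4·t² − 60·t + 100 = 0  ⇒  m = 30² − 4·100 = 500
m = 500 > 0,  v_rel·d = 30 > 0  ⇒  inside

inside=yes margin=500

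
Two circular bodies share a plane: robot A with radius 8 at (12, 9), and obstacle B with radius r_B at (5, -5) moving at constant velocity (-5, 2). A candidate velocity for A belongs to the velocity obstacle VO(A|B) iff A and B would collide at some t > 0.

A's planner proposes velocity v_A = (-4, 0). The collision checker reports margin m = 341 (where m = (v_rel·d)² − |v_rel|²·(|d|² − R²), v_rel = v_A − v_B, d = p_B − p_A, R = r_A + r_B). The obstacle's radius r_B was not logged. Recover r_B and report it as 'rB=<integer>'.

m = 341
d = (-7, -14);  v_rel = (1, -2),  |v_rel|² = 5
v_rel×d = (1)·(-14) − (-2)·(-7) = -28
since m = R²·5 − (-28)²:  R² = (784 + 341) / 5 = 225
R = √225 = 15  ⇒  r_B = 15 − 8 = 7

rB=7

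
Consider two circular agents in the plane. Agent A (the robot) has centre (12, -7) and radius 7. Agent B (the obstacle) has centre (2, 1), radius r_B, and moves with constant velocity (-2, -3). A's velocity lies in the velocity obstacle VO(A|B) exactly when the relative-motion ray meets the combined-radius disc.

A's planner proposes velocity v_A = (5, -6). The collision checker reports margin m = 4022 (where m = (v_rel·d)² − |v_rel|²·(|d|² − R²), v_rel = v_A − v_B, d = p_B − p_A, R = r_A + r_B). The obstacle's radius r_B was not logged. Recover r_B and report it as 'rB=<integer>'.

m = 4022
d = (-10, 8);  v_rel = (7, -3),  |v_rel|² = 58
v_rel×d = (7)·(8) − (-3)·(-10) = 26
since m = R²·58 − 26²:  R² = (676 + 4022) / 58 = 81
R = √81 = 9  ⇒  r_B = 9 − 7 = 2

rB=2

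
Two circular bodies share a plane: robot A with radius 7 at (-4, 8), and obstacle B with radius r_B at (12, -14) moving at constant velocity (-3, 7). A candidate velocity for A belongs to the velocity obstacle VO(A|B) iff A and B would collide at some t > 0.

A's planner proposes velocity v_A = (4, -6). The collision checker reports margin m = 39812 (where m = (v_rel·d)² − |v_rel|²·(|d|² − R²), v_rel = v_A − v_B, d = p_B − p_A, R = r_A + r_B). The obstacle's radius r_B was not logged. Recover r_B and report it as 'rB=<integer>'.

m = 39812
d = (16, -22);  v_rel = (7, -13),  |v_rel|² = 218
v_rel×d = (7)·(-22) − (-13)·(16) = 54
since m = R²·218 − 54²:  R² = (2916 + 39812) / 218 = 196
R = √196 = 14  ⇒  r_B = 14 − 7 = 7

rB=7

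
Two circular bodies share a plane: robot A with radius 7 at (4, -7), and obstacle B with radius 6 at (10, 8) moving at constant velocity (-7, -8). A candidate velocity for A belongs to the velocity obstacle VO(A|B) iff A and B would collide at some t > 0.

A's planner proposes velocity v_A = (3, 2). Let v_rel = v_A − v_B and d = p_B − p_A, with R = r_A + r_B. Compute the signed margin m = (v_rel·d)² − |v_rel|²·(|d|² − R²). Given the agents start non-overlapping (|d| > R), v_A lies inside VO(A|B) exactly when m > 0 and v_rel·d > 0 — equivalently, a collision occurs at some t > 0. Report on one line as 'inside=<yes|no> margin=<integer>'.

d = (6, 15),  |d|² = 261;  R = 7+6 = 13,  c = 261−13² = 92
v_rel = (10, 10),  |v_rel|² = 200;  v_rel·d = (10)·(6) + (10)·(15) = 210
200·t² − 420·t + 92 = 0  ⇒  m = 210² − 200·92 = 25700
m = 25700 > 0,  v_rel·d = 210 > 0  ⇒  inside

inside=yes margin=25700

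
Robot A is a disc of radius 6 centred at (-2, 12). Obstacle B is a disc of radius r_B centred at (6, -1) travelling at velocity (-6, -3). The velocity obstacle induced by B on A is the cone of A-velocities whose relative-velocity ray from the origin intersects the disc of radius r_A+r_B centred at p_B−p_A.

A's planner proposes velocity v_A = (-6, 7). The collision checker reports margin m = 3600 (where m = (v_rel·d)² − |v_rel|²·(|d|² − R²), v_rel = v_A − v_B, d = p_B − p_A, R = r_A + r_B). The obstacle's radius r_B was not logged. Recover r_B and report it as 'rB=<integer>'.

m = 3600
d = (8, -13);  v_rel = (0, 10),  |v_rel|² = 100
v_rel×d = (0)·(-13) − (10)·(8) = -80
since m = R²·100 − (-80)²:  R² = (6400 + 3600) / 100 = 100
R = √100 = 10  ⇒  r_B = 10 − 6 = 4

rB=4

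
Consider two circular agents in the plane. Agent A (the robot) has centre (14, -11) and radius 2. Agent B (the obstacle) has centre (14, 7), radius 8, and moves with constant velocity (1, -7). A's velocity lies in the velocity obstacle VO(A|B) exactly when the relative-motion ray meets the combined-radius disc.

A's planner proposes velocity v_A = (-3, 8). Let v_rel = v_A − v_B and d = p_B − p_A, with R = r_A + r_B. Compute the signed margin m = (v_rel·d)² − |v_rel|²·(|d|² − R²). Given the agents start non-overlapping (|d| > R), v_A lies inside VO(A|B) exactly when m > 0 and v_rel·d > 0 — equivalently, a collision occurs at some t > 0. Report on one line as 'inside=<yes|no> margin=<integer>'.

d = (0, 18),  |d|² = 324;  R = 2+8 = 10,  c = 324−10² = 224
v_rel = (-4, 15),  |v_rel|² = 241;  v_rel·d = (-4)·(0) + (15)·(18) = 270
241·t² − 540·t + 224 = 0  ⇒  m = 270² − 241·224 = 18916
m = 18916 > 0,  v_rel·d = 270 > 0  ⇒  inside

inside=yes margin=18916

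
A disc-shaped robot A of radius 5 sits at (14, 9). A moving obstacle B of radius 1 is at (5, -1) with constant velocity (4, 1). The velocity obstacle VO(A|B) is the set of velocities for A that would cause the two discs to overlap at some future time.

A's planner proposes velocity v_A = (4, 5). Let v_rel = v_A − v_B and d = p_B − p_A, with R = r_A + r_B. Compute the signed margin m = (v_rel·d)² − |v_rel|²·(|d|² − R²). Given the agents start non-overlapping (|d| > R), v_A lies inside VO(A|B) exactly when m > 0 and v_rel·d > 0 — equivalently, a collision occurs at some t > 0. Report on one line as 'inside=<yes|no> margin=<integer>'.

d = (-9, -10),  |d|² = 181;  R = 5+1 = 6,  c = 181−6² = 145
v_rel = (0, 4),  |v_rel|² = 16;  v_rel·d = (0)·(-9) + (4)·(-10) = -40
16·t² + 80·t + 145 = 0  ⇒  m = (-40)² − 16·145 = -720
m = -720 < 0,  v_rel·d = -40 < 0  ⇒  outside

inside=no margin=-720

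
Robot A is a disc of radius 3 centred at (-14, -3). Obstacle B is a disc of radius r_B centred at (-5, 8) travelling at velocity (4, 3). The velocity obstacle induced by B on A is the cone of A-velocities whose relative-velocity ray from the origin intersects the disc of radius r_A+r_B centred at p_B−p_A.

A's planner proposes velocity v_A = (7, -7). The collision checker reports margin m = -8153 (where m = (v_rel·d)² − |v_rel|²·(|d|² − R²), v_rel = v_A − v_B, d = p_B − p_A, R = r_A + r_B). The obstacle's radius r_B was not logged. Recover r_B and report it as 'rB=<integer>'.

m = -8153
d = (9, 11);  v_rel = (3, -10),  |v_rel|² = 109
v_rel×d = (3)·(11) − (-10)·(9) = 123
since m = R²·109 − 123²:  R² = (15129 + -8153) / 109 = 64
R = √64 = 8  ⇒  r_B = 8 − 3 = 5

rB=5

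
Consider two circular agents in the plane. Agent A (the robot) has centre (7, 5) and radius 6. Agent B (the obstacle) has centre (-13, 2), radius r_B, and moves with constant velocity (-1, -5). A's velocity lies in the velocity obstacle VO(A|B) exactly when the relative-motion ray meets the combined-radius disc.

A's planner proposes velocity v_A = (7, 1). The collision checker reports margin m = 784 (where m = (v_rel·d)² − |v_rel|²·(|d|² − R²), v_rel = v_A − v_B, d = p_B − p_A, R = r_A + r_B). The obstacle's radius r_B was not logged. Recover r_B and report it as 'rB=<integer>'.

m = 784
d = (-20, -3);  v_rel = (8, 6),  |v_rel|² = 100
v_rel×d = (8)·(-3) − (6)·(-20) = 96
since m = R²·100 − 96²:  R² = (9216 + 784) / 100 = 100
R = √100 = 10  ⇒  r_B = 10 − 6 = 4

rB=4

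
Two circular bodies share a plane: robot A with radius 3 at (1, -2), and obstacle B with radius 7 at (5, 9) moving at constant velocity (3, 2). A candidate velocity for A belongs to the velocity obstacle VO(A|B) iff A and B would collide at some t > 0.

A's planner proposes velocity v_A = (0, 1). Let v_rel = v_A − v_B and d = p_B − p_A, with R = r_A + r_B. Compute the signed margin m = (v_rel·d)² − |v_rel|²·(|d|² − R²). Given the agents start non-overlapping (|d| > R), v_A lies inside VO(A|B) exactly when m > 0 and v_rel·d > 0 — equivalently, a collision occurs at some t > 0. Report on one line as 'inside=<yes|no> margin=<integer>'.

d = (4, 11),  |d|² = 137;  R = 3+7 = 10,  c = 137−10² = 37
v_rel = (-3, -1),  |v_rel|² = 10;  v_rel·d = (-3)·(4) + (-1)·(11) = -23
10·t² + 46·t + 37 = 0  ⇒  m = (-23)² − 10·37 = 159
m = 159 > 0,  v_rel·d = -23 < 0  ⇒  outside

inside=no margin=159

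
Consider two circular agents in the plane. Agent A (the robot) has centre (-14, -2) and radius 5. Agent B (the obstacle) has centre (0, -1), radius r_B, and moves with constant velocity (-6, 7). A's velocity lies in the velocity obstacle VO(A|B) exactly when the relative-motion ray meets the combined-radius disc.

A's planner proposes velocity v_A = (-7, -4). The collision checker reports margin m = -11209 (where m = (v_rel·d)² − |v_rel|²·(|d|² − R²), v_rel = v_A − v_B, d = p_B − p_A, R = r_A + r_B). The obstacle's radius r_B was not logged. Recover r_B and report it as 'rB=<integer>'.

m = -11209
d = (14, 1);  v_rel = (-1, -11),  |v_rel|² = 122
v_rel×d = (-1)·(1) − (-11)·(14) = 153
since m = R²·122 − 153²:  R² = (23409 + -11209) / 122 = 100
R = √100 = 10  ⇒  r_B = 10 − 5 = 5

rB=5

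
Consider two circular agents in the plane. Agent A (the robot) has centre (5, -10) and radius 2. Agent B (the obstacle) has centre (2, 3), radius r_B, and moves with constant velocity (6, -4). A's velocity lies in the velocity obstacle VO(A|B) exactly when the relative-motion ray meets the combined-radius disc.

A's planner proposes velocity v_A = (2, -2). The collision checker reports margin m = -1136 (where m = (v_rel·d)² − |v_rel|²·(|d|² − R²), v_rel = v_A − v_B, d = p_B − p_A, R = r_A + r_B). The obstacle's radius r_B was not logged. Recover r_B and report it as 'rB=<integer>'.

m = -1136
d = (-3, 13);  v_rel = (-4, 2),  |v_rel|² = 20
v_rel×d = (-4)·(13) − (2)·(-3) = -46
since m = R²·20 − (-46)²:  R² = (2116 + -1136) / 20 = 49
R = √49 = 7  ⇒  r_B = 7 − 2 = 5

rB=5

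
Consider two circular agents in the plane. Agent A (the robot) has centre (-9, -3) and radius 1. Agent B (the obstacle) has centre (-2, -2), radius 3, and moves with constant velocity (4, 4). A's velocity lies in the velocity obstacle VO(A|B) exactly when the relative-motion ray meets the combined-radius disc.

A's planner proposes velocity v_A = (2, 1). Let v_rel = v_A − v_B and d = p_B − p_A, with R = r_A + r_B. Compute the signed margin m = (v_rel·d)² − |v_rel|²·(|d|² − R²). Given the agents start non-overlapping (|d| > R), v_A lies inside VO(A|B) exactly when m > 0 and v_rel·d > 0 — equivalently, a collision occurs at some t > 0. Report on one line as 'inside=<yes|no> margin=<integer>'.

d = (7, 1),  |d|² = 50;  R = 1+3 = 4,  c = 50−4² = 34
v_rel = (-2, -3),  |v_rel|² = 13;  v_rel·d = (-2)·(7) + (-3)·(1) = -17
13·t² + 34·t + 34 = 0  ⇒  m = (-17)² − 13·34 = -153
m = -153 < 0,  v_rel·d = -17 < 0  ⇒  outside

inside=no margin=-153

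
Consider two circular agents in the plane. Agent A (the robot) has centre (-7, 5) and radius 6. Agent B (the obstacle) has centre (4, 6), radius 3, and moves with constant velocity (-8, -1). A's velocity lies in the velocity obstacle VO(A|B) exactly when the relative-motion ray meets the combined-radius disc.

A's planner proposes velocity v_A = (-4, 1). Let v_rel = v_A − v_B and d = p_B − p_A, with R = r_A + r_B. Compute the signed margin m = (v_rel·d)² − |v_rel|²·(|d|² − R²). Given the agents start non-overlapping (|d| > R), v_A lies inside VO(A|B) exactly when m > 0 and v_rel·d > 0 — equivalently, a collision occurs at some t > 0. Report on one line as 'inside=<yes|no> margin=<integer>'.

d = (11, 1),  |d|² = 122;  R = 6+3 = 9,  c = 122−9² = 41
v_rel = (4, 2),  |v_rel|² = 20;  v_rel·d = (4)·(11) + (2)·(1) = 46
20·t² − 92·t + 41 = 0  ⇒  m = 46² − 20·41 = 1296
m = 1296 > 0,  v_rel·d = 46 > 0  ⇒  inside

inside=yes margin=1296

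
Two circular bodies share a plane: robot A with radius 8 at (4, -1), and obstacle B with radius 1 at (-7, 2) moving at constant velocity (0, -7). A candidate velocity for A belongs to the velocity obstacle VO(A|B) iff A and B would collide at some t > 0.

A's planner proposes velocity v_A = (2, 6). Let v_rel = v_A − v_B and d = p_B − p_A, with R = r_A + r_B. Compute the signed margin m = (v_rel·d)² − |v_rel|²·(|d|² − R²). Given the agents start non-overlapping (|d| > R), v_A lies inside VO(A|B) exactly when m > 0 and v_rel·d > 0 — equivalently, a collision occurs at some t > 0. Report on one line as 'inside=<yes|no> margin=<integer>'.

d = (-11, 3),  |d|² = 130;  R = 8+1 = 9,  c = 130−9² = 49
v_rel = (2, 13),  |v_rel|² = 173;  v_rel·d = (2)·(-11) + (13)·(3) = 17
173·t² − 34·t + 49 = 0  ⇒  m = 17² − 173·49 = -8188
m = -8188 < 0,  v_rel·d = 17 > 0  ⇒  outside

inside=no margin=-8188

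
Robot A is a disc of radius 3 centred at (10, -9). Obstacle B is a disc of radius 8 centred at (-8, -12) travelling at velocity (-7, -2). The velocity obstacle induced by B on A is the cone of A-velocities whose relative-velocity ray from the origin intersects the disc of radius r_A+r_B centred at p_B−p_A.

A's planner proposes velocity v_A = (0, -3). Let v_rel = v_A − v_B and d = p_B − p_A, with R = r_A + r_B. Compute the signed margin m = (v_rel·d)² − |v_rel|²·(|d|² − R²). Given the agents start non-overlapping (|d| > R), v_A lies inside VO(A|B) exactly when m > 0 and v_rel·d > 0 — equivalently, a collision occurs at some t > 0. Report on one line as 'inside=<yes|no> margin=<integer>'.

d = (-18, -3),  |d|² = 333;  R = 3+8 = 11,  c = 333−11² = 212
v_rel = (7, -1),  |v_rel|² = 50;  v_rel·d = (7)·(-18) + (-1)·(-3) = -123
50·t² + 246·t + 212 = 0  ⇒  m = (-123)² − 50·212 = 4529
m = 4529 > 0,  v_rel·d = -123 < 0  ⇒  outside

inside=no margin=4529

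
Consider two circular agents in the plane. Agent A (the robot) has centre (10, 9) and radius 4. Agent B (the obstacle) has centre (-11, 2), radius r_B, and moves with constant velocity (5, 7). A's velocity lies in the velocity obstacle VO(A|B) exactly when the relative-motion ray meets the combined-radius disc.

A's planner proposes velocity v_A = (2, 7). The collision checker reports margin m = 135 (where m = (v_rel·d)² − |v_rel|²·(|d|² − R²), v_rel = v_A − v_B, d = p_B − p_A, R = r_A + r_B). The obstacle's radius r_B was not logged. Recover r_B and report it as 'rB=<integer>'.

m = 135
d = (-21, -7);  v_rel = (-3, 0),  |v_rel|² = 9
v_rel×d = (-3)·(-7) − (0)·(-21) = 21
since m = R²·9 − 21²:  R² = (441 + 135) / 9 = 64
R = √64 = 8  ⇒  r_B = 8 − 4 = 4

rB=4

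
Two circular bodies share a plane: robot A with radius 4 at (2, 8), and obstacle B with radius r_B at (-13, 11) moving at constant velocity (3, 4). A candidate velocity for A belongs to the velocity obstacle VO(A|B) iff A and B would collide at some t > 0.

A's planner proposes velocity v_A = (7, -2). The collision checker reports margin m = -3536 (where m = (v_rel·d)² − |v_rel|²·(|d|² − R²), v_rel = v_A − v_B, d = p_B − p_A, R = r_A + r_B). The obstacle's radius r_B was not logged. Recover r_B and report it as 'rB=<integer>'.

m = -3536
d = (-15, 3);  v_rel = (4, -6),  |v_rel|² = 52
v_rel×d = (4)·(3) − (-6)·(-15) = -78
since m = R²·52 − (-78)²:  R² = (6084 + -3536) / 52 = 49
R = √49 = 7  ⇒  r_B = 7 − 4 = 3

rB=3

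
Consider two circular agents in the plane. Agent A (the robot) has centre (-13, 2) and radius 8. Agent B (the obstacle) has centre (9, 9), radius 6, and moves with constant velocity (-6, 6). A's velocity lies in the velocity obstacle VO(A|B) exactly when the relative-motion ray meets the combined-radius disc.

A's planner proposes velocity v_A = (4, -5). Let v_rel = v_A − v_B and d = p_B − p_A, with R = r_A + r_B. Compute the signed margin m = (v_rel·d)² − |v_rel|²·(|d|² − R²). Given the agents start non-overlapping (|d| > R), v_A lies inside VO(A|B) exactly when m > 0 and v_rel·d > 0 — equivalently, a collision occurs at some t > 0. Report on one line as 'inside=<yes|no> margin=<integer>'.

d = (22, 7),  |d|² = 533;  R = 8+6 = 14,  c = 533−14² = 337
v_rel = (10, -11),  |v_rel|² = 221;  v_rel·d = (10)·(22) + (-11)·(7) = 143
221·t² − 286·t + 337 = 0  ⇒  m = 143² − 221·337 = -54028
m = -54028 < 0,  v_rel·d = 143 > 0  ⇒  outside

inside=no margin=-54028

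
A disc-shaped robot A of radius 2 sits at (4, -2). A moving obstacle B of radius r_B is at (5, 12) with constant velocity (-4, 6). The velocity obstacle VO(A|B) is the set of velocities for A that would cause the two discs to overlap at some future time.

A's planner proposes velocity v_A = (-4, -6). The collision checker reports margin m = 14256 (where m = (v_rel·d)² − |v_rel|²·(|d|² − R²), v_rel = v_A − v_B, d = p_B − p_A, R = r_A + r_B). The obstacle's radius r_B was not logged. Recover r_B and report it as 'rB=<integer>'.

m = 14256
d = (1, 14);  v_rel = (0, -12),  |v_rel|² = 144
v_rel×d = (0)·(14) − (-12)·(1) = 12
since m = R²·144 − 12²:  R² = (144 + 14256) / 144 = 100
R = √100 = 10  ⇒  r_B = 10 − 2 = 8

rB=8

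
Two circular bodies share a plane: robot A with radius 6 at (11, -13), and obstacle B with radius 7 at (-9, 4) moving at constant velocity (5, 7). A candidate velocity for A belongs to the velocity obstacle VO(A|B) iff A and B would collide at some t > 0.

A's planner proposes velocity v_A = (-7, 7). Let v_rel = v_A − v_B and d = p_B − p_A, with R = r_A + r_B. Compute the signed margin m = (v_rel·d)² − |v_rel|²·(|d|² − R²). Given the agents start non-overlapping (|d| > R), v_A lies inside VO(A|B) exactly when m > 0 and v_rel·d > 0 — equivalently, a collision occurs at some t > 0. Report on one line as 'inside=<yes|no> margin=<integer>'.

d = (-20, 17),  |d|² = 689;  R = 6+7 = 13,  c = 689−13² = 520
v_rel = (-12, 0),  |v_rel|² = 144;  v_rel·d = (-12)·(-20) + (0)·(17) = 240
144·t² − 480·t + 520 = 0  ⇒  m = 240² − 144·520 = -17280
m = -17280 < 0,  v_rel·d = 240 > 0  ⇒  outside

inside=no margin=-17280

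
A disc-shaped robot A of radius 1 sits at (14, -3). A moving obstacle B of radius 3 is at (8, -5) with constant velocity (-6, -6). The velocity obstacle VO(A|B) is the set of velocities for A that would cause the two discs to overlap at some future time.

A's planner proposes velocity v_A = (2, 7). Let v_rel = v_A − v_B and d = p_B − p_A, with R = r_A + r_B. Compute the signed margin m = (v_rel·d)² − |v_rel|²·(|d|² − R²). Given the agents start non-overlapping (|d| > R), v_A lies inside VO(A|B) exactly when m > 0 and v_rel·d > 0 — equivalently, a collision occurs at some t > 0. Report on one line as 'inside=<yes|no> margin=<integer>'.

d = (-6, -2),  |d|² = 40;  R = 1+3 = 4,  c = 40−4² = 24
v_rel = (8, 13),  |v_rel|² = 233;  v_rel·d = (8)·(-6) + (13)·(-2) = -74
233·t² + 148·t + 24 = 0  ⇒  m = (-74)² − 233·24 = -116
m = -116 < 0,  v_rel·d = -74 < 0  ⇒  outside

inside=no margin=-116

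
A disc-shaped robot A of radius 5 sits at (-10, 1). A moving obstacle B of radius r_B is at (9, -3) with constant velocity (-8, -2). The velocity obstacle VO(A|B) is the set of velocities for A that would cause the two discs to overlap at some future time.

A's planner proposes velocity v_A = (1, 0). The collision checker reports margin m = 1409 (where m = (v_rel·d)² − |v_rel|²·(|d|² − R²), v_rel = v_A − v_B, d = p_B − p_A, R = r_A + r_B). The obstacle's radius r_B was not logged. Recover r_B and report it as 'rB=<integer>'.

m = 1409
d = (19, -4);  v_rel = (9, 2),  |v_rel|² = 85
v_rel×d = (9)·(-4) − (2)·(19) = -74
since m = R²·85 − (-74)²:  R² = (5476 + 1409) / 85 = 81
R = √81 = 9  ⇒  r_B = 9 − 5 = 4

rB=4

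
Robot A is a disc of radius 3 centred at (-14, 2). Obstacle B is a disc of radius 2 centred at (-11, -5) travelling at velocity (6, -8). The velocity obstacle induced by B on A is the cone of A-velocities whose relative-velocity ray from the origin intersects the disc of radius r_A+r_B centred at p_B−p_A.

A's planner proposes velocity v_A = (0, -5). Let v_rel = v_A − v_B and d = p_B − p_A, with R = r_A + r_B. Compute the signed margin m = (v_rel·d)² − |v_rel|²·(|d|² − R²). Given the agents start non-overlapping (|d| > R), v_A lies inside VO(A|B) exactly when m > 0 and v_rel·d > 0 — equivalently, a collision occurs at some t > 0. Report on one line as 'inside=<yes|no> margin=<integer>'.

d = (3, -7),  |d|² = 58;  R = 3+2 = 5,  c = 58−5² = 33
v_rel = (-6, 3),  |v_rel|² = 45;  v_rel·d = (-6)·(3) + (3)·(-7) = -39
45·t² + 78·t + 33 = 0  ⇒  m = (-39)² − 45·33 = 36
m = 36 > 0,  v_rel·d = -39 < 0  ⇒  outside

inside=no margin=36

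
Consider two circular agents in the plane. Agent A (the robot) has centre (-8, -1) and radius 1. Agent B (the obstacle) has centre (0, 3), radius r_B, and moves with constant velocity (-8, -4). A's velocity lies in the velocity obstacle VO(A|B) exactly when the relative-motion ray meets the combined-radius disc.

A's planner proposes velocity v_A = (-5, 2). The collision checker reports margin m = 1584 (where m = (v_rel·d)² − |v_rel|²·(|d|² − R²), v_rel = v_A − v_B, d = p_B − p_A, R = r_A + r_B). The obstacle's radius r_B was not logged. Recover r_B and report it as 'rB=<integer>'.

m = 1584
d = (8, 4);  v_rel = (3, 6),  |v_rel|² = 45
v_rel×d = (3)·(4) − (6)·(8) = -36
since m = R²·45 − (-36)²:  R² = (1296 + 1584) / 45 = 64
R = √64 = 8  ⇒  r_B = 8 − 1 = 7

rB=7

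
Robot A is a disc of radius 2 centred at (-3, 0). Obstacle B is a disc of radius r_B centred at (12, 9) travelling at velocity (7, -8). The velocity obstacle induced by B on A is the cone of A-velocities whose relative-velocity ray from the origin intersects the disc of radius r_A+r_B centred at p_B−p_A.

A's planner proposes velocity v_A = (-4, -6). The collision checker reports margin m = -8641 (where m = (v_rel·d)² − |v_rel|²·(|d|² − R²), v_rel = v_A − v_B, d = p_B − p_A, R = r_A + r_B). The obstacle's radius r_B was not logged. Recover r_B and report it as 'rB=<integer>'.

m = -8641
d = (15, 9);  v_rel = (-11, 2),  |v_rel|² = 125
v_rel×d = (-11)·(9) − (2)·(15) = -129
since m = R²·125 − (-129)²:  R² = (16641 + -8641) / 125 = 64
R = √64 = 8  ⇒  r_B = 8 − 2 = 6

rB=6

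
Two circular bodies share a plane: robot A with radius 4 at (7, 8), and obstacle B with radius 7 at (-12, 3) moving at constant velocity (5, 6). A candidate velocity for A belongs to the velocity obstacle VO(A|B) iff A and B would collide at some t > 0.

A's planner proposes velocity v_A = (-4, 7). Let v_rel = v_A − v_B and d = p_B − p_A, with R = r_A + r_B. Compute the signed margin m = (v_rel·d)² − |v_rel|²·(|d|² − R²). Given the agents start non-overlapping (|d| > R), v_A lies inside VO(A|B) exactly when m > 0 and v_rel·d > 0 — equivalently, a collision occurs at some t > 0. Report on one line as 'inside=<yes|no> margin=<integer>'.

d = (-19, -5),  |d|² = 386;  R = 4+7 = 11,  c = 386−11² = 265
v_rel = (-9, 1),  |v_rel|² = 82;  v_rel·d = (-9)·(-19) + (1)·(-5) = 166
82·t² − 332·t + 265 = 0  ⇒  m = 166² − 82·265 = 5826
m = 5826 > 0,  v_rel·d = 166 > 0  ⇒  inside

inside=yes margin=5826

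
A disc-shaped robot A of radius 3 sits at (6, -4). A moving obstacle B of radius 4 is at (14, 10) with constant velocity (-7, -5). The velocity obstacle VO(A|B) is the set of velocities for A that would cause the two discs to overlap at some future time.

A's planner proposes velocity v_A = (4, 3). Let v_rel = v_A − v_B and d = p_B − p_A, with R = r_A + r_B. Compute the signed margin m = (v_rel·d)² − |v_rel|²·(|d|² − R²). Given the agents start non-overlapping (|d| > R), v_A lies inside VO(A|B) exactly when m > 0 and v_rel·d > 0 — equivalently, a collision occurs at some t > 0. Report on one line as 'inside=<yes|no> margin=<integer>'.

d = (8, 14),  |d|² = 260;  R = 3+4 = 7,  c = 260−7² = 211
v_rel = (11, 8),  |v_rel|² = 185;  v_rel·d = (11)·(8) + (8)·(14) = 200
185·t² − 400·t + 211 = 0  ⇒  m = 200² − 185·211 = 965
m = 965 > 0,  v_rel·d = 200 > 0  ⇒  inside

inside=yes margin=965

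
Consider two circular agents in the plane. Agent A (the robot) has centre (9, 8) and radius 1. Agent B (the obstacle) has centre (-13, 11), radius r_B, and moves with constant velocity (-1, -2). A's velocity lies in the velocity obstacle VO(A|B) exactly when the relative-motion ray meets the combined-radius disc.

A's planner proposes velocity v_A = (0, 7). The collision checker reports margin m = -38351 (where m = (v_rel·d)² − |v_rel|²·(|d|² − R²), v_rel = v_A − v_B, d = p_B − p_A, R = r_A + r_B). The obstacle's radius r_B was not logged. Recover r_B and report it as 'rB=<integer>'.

m = -38351
d = (-22, 3);  v_rel = (1, 9),  |v_rel|² = 82
v_rel×d = (1)·(3) − (9)·(-22) = 201
since m = R²·82 − 201²:  R² = (40401 + -38351) / 82 = 25
R = √25 = 5  ⇒  r_B = 5 − 1 = 4

rB=4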